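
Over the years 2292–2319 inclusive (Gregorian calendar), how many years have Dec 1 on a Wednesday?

3

Track Dec 1's weekday year by year (advancing +1, or +2 across a Feb 29):
  2292: Thu  2293: Fri (+1)  2294: Sat (+1)  2295: Sun (+1)  2296: Tue (+2)
  2297: Wed (+1) ✓  2298: Thu (+1)  2299: Fri (+1)  2300: Sat (+1)  2301: Sun (+1)
  2302: Mon (+1)  2303: Tue (+1)  2304: Thu (+2)  2305: Fri (+1)  2306: Sat (+1)
  2307: Sun (+1)  2308: Tue (+2)  2309: Wed (+1) ✓  2310: Thu (+1)  2311: Fri (+1)
  2312: Sun (+2)  2313: Mon (+1)  2314: Tue (+1)  2315: Wed (+1) ✓  2316: Fri (+2)
  2317: Sat (+1)  2318: Sun (+1)  2319: Mon (+1)
Wednesday years: 2297, 2309, 2315 — 3 in total.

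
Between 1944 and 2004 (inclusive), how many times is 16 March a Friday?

Track 16 March's weekday year by year (advancing +1, or +2 across a Feb 29):
  1944: Thu  1945: Fri (+1) ✓  1946: Sat (+1)  1947: Sun (+1)  1948: Tue (+2)
  1949: Wed (+1)  1950: Thu (+1)  1951: Fri (+1) ✓  1952: Sun (+2)  1953: Mon (+1)
  1954: Tue (+1)  1955: Wed (+1)  1956: Fri (+2) ✓  1957: Sat (+1)  … (33 more years) …
  1991: Sat (+1)  1992: Mon (+2)  1993: Tue (+1)  1994: Wed (+1)  1995: Thu (+1)
  1996: Sat (+2)  1997: Sun (+1)  1998: Mon (+1)  1999: Tue (+1)  2000: Thu (+2)
  2001: Fri (+1) ✓  2002: Sat (+1)  2003: Sun (+1)  2004: Tue (+2)
Friday years: 1945, 1951, 1956, 1962, 1973, 1979, 1984, 1990, 2001 — 9 in total.

9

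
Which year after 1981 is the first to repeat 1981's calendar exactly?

1987

Two years share a calendar iff Jan 1 falls on the same weekday and both are leap or both are common. 1981: Jan 1 is Thursday, common year.
1982: Jan 1 Friday, common
1983: Jan 1 Saturday, common
1984: Jan 1 Sunday, leap
1985: Jan 1 Tuesday, common
1986: Jan 1 Wednesday, common
1987: Jan 1 Thursday, common
1987 matches on both conditions.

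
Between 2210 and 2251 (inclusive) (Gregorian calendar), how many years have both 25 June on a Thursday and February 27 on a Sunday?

0

Check each year's weekday for 25 June and February 27:
  2210: Mon/Tue  2211: Tue/Wed  2212: Thu/Thu  2213: Fri/Sat  2214: Sat/Sun  2215: Sun/Mon  2216: Tue/Tue  2217: Wed/Thu  2218: Thu/Fri  2219: Fri/Sat  2220: Sun/Sun  2221: Mon/Tue  2222: Tue/Wed  2223: Wed/Thu  …(14 more)…  2238: Mon/Tue  2239: Tue/Wed  2240: Thu/Thu  2241: Fri/Sat  2242: Sat/Sun  2243: Sun/Mon  2244: Tue/Tue  2245: Wed/Thu  2246: Thu/Fri  2247: Fri/Sat  2248: Sun/Sun  2249: Mon/Tue  2250: Tue/Wed  2251: Wed/Thu
Both conditions hold in: no year — 0.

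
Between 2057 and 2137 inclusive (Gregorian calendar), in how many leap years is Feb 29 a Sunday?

Leap years in 2057–2137: 19 of them.
Feb 29 weekday advances by 5 (mod 7) from one leap year to the next four years later (or differs when a century non-leap intervenes).
Leap-day weekdays: 2060:Sun✓ 2064:Fri 2068:Wed 2072:Mon 2076:Sat 2080:Thu 2084:Tue 2088:Sun✓ 2092:Fri 2096:Wed 2104:Fri 2108:Wed 2112:Mon 2116:Sat 2120:Thu 2124:Tue 2128:Sun✓ 2132:Fri 2136:Wed
Sunday: 2060, 2088, 2128 → 3.

3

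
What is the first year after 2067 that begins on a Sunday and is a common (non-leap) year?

Jan 1 advances by 2 weekdays after a leap year and by 1 after a common year.
2067: Jan 1 is Saturday.
2068: Sunday (leap)
2069: Tuesday
2070: Wednesday
2071: Thursday
2072: Friday (leap)
2073: Sunday
2073 begins on a Sunday and is a common year.

2073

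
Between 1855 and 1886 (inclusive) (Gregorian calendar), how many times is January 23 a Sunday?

Track January 23's weekday year by year (advancing +1, or +2 across a Feb 29):
  1855: Tue  1856: Wed (+1)  1857: Fri (+2)  1858: Sat (+1)  1859: Sun (+1) ✓
  1860: Mon (+1)  1861: Wed (+2)  1862: Thu (+1)  1863: Fri (+1)  1864: Sat (+1)
  1865: Mon (+2)  1866: Tue (+1)  1867: Wed (+1)  1868: Thu (+1)  … (4 more years) …
  1873: Thu (+2)  1874: Fri (+1)  1875: Sat (+1)  1876: Sun (+1) ✓  1877: Tue (+2)
  1878: Wed (+1)  1879: Thu (+1)  1880: Fri (+1)  1881: Sun (+2) ✓  1882: Mon (+1)
  1883: Tue (+1)  1884: Wed (+1)  1885: Fri (+2)  1886: Sat (+1)
Sunday years: 1859, 1870, 1876, 1881 — 4 in total.

4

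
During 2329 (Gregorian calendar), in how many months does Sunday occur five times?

4

A month of length L has five Sundays iff its first Sunday is on day ≤ L−28 (so day 1–3 in a 31-day month, 1–2 in a 30-day month, day 1 in a leap February).
Checking each month of 2329: Jan starts Tue (31d); Feb starts Fri (28d); Mar starts Fri (31d) ✓; Apr starts Mon (30d); May starts Wed (31d); Jun starts Sat (30d) ✓; Jul starts Mon (31d); Aug starts Thu (31d); Sep starts Sun (30d) ✓; Oct starts Tue (31d); Nov starts Fri (30d); Dec starts Sun (31d) ✓.
Five-Sunday months: March, June, September, December → 4.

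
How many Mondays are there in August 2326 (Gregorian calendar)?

August 2326 has 31 days and begins on Sunday.
The first Monday is August 2.
Mondays fall on 2, 9, 16, 23, 30 — that's 5.

5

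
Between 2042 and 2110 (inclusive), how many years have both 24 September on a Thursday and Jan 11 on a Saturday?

Check each year's weekday for 24 September and Jan 11:
  2042: Wed/Sat  2043: Thu/Sun  2044: Sat/Mon  2045: Sun/Wed  2046: Mon/Thu  2047: Tue/Fri  2048: Thu/Sat ✓  2049: Fri/Mon  2050: Sat/Tue  2051: Sun/Wed  2052: Tue/Thu  2053: Wed/Sat  2054: Thu/Sun  2055: Fri/Mon  …(41 more)…  2097: Tue/Fri  2098: Wed/Sat  2099: Thu/Sun  2100: Fri/Mon  2101: Sat/Tue  2102: Sun/Wed  2103: Mon/Thu  2104: Wed/Fri  2105: Thu/Sun  2106: Fri/Mon  2107: Sat/Tue  2108: Mon/Wed  2109: Tue/Fri  2110: Wed/Sat
Both conditions hold in: 2048, 2076 — 2.

2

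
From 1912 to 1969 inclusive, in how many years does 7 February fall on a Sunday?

Track 7 February's weekday year by year (advancing +1, or +2 across a Feb 29):
  1912: Wed  1913: Fri (+2)  1914: Sat (+1)  1915: Sun (+1) ✓  1916: Mon (+1)
  1917: Wed (+2)  1918: Thu (+1)  1919: Fri (+1)  1920: Sat (+1)  1921: Mon (+2)
  1922: Tue (+1)  1923: Wed (+1)  1924: Thu (+1)  1925: Sat (+2)  … (30 more years) …
  1956: Tue (+1)  1957: Thu (+2)  1958: Fri (+1)  1959: Sat (+1)  1960: Sun (+1) ✓
  1961: Tue (+2)  1962: Wed (+1)  1963: Thu (+1)  1964: Fri (+1)  1965: Sun (+2) ✓
  1966: Mon (+1)  1967: Tue (+1)  1968: Wed (+1)  1969: Fri (+2)
Sunday years: 1915, 1926, 1932, 1937, 1943, 1954, 1960, 1965 — 8 in total.

8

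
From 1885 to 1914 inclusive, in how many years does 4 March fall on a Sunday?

4

Track 4 March's weekday year by year (advancing +1, or +2 across a Feb 29):
  1885: Wed  1886: Thu (+1)  1887: Fri (+1)  1888: Sun (+2) ✓  1889: Mon (+1)
  1890: Tue (+1)  1891: Wed (+1)  1892: Fri (+2)  1893: Sat (+1)  1894: Sun (+1) ✓
  1895: Mon (+1)  1896: Wed (+2)  1897: Thu (+1)  1898: Fri (+1)  1899: Sat (+1)
  1900: Sun (+1) ✓  1901: Mon (+1)  1902: Tue (+1)  1903: Wed (+1)  1904: Fri (+2)
  1905: Sat (+1)  1906: Sun (+1) ✓  1907: Mon (+1)  1908: Wed (+2)  1909: Thu (+1)
  1910: Fri (+1)  1911: Sat (+1)  1912: Mon (+2)  1913: Tue (+1)  1914: Wed (+1)
Sunday years: 1888, 1894, 1900, 1906 — 4 in total.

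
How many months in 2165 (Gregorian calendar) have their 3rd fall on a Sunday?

Check the 3rd of each month of 2165: Jan 3: Thu, Feb 3: Sun, Mar 3: Sun, Apr 3: Wed, May 3: Fri, Jun 3: Mon, Jul 3: Wed, Aug 3: Sat, Sep 3: Tue, Oct 3: Thu, Nov 3: Sun, Dec 3: Tue.
Sunday occurs in February, March, November — 3 months.

3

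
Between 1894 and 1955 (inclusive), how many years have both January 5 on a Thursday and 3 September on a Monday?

Check each year's weekday for January 5 and 3 September:
  1894: Fri/Mon  1895: Sat/Tue  1896: Sun/Thu  1897: Tue/Fri  1898: Wed/Sat  1899: Thu/Sun  1900: Fri/Mon  1901: Sat/Tue  1902: Sun/Wed  1903: Mon/Thu  1904: Tue/Sat  1905: Thu/Sun  1906: Fri/Mon  1907: Sat/Tue  …(34 more)…  1942: Mon/Thu  1943: Tue/Fri  1944: Wed/Sun  1945: Fri/Mon  1946: Sat/Tue  1947: Sun/Wed  1948: Mon/Fri  1949: Wed/Sat  1950: Thu/Sun  1951: Fri/Mon  1952: Sat/Wed  1953: Mon/Thu  1954: Tue/Fri  1955: Wed/Sat
Both conditions hold in: 1928 — 1.

1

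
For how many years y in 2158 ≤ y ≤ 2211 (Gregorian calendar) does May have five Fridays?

May has 31 days; it has five Fridays when Friday falls among the first (month-length − 28) days — i.e. when May 1 is one of Friday/Thursday/Wednesday.
May 1 by year: 2158:Mon 2159:Tue 2160:Thu✓ 2161:Fri✓ 2162:Sat 2163:Sun 2164:Tue 2165:Wed✓ 2166:Thu✓ 2167:Fri✓ 2168:Sun 2169:Mon 2170:Tue 2171:Wed✓ 2172:Fri✓ …(24 more)… 2197:Mon 2198:Tue 2199:Wed✓ 2200:Thu✓ 2201:Fri✓ 2202:Sat 2203:Sun 2204:Tue 2205:Wed✓ 2206:Thu✓ 2207:Fri✓ 2208:Sun 2209:Mon 2210:Tue 2211:Wed✓
Years with five Fridays: 2160, 2161, 2165, 2166, 2167, 2171, 2172, 2176, 2177, 2178, 2182, 2183, 2188, 2189, 2193, 2194, 2195, 2199, 2200, 2201, 2205, 2206, 2207, 2211 → 24.

24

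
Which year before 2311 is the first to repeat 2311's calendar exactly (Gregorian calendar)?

2305

Two years share a calendar iff Jan 1 falls on the same weekday and both are leap or both are common. 2311: Jan 1 is Sunday, common year.
2310: Jan 1 Saturday, common
2309: Jan 1 Friday, common
2308: Jan 1 Wednesday, leap
2307: Jan 1 Tuesday, common
2306: Jan 1 Monday, common
2305: Jan 1 Sunday, common
2305 matches on both conditions.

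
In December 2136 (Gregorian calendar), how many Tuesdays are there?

December 2136 has 31 days and begins on Saturday.
The first Tuesday is December 4.
Tuesdays fall on 4, 11, 18, 25 — that's 4.

4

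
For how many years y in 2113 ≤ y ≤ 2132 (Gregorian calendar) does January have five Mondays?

January has 31 days; it has five Mondays when Monday falls among the first (month-length − 28) days — i.e. when January 1 is one of Monday/Sunday/Saturday.
January 1 by year: 2113:Sun✓ 2114:Mon✓ 2115:Tue 2116:Wed 2117:Fri 2118:Sat✓ 2119:Sun✓ 2120:Mon✓ 2121:Wed 2122:Thu 2123:Fri 2124:Sat✓ 2125:Mon✓ 2126:Tue 2127:Wed 2128:Thu 2129:Sat✓ 2130:Sun✓ 2131:Mon✓ 2132:Tue
Years with five Mondays: 2113, 2114, 2118, 2119, 2120, 2124, 2125, 2129, 2130, 2131 → 10.

10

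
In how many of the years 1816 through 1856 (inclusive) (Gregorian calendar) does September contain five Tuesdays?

12

September has 30 days; it has five Tuesdays when Tuesday falls among the first (month-length − 28) days — i.e. when September 1 is one of Tuesday/Monday.
September 1 by year: 1816:Sun 1817:Mon✓ 1818:Tue✓ 1819:Wed 1820:Fri 1821:Sat 1822:Sun 1823:Mon✓ 1824:Wed 1825:Thu 1826:Fri 1827:Sat 1828:Mon✓ 1829:Tue✓ 1830:Wed …(11 more)… 1842:Thu 1843:Fri 1844:Sun 1845:Mon✓ 1846:Tue✓ 1847:Wed 1848:Fri 1849:Sat 1850:Sun 1851:Mon✓ 1852:Wed 1853:Thu 1854:Fri 1855:Sat 1856:Mon✓
Years with five Tuesdays: 1817, 1818, 1823, 1828, 1829, 1834, 1835, 1840, 1845, 1846, 1851, 1856 → 12.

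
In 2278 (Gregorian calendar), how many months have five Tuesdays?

A month of length L has five Tuesdays iff its first Tuesday is on day ≤ L−28 (so day 1–3 in a 31-day month, 1–2 in a 30-day month, day 1 in a leap February).
Checking each month of 2278: Jan starts Tue (31d) ✓; Feb starts Fri (28d); Mar starts Fri (31d); Apr starts Mon (30d) ✓; May starts Wed (31d); Jun starts Sat (30d); Jul starts Mon (31d) ✓; Aug starts Thu (31d); Sep starts Sun (30d); Oct starts Tue (31d) ✓; Nov starts Fri (30d); Dec starts Sun (31d) ✓.
Five-Tuesday months: January, April, July, October, December → 5.

5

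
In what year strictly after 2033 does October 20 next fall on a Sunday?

From one year to the next, a fixed date's weekday advances by 1, or by 2 when a Feb 29 lies between the two dates.
2033: October 20 is Thursday.
2034: Friday (+1)
2035: Saturday (+1)
2036: Monday (+2)
2037: Tuesday (+1)
2038: Wednesday (+1)
2039: Thursday (+1)
2040: Saturday (+2)
2041: Sunday (+1)
October 20 falls on a Sunday in 2041.

2041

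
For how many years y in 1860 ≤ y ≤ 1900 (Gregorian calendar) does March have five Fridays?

March has 31 days; it has five Fridays when Friday falls among the first (month-length − 28) days — i.e. when March 1 is one of Friday/Thursday/Wednesday.
March 1 by year: 1860:Thu✓ 1861:Fri✓ 1862:Sat 1863:Sun 1864:Tue 1865:Wed✓ 1866:Thu✓ 1867:Fri✓ 1868:Sun 1869:Mon 1870:Tue 1871:Wed✓ 1872:Fri✓ 1873:Sat 1874:Sun …(11 more)… 1886:Mon 1887:Tue 1888:Thu✓ 1889:Fri✓ 1890:Sat 1891:Sun 1892:Tue 1893:Wed✓ 1894:Thu✓ 1895:Fri✓ 1896:Sun 1897:Mon 1898:Tue 1899:Wed✓ 1900:Thu✓
Years with five Fridays: 1860, 1861, 1865, 1866, 1867, 1871, 1872, 1876, 1877, 1878, 1882, 1883, 1888, 1889, 1893, 1894, 1895, 1899, 1900 → 19.

19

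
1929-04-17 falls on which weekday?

Wednesday

January 1, 1929 is a Tuesday.
April 17 is day 107 of the year, i.e. 106 days after Jan 1.
106 mod 7 = 1, so advance 1 weekday from Tuesday: Wednesday.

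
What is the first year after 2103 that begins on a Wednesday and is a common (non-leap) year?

2110

Jan 1 advances by 2 weekdays after a leap year and by 1 after a common year.
2103: Jan 1 is Monday.
2104: Tuesday (leap)
2105: Thursday
2106: Friday
2107: Saturday
2108: Sunday (leap)
2109: Tuesday
2110: Wednesday
2110 begins on a Wednesday and is a common year.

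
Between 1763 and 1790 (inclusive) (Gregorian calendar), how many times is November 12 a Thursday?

4

Track November 12's weekday year by year (advancing +1, or +2 across a Feb 29):
  1763: Sat  1764: Mon (+2)  1765: Tue (+1)  1766: Wed (+1)  1767: Thu (+1) ✓
  1768: Sat (+2)  1769: Sun (+1)  1770: Mon (+1)  1771: Tue (+1)  1772: Thu (+2) ✓
  1773: Fri (+1)  1774: Sat (+1)  1775: Sun (+1)  1776: Tue (+2)  1777: Wed (+1)
  1778: Thu (+1) ✓  1779: Fri (+1)  1780: Sun (+2)  1781: Mon (+1)  1782: Tue (+1)
  1783: Wed (+1)  1784: Fri (+2)  1785: Sat (+1)  1786: Sun (+1)  1787: Mon (+1)
  1788: Wed (+2)  1789: Thu (+1) ✓  1790: Fri (+1)
Thursday years: 1767, 1772, 1778, 1789 — 4 in total.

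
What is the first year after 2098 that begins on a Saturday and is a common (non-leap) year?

2101

Jan 1 advances by 2 weekdays after a leap year and by 1 after a common year.
2098: Jan 1 is Wednesday.
2099: Thursday
2100: Friday
2101: Saturday
2101 begins on a Saturday and is a common year.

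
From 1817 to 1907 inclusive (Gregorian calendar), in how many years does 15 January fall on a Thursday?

13

Track 15 January's weekday year by year (advancing +1, or +2 across a Feb 29):
  1817: Wed  1818: Thu (+1) ✓  1819: Fri (+1)  1820: Sat (+1)  1821: Mon (+2)
  1822: Tue (+1)  1823: Wed (+1)  1824: Thu (+1) ✓  1825: Sat (+2)  1826: Sun (+1)
  1827: Mon (+1)  1828: Tue (+1)  1829: Thu (+2) ✓  1830: Fri (+1)  … (63 more years) …
  1894: Mon (+1)  1895: Tue (+1)  1896: Wed (+1)  1897: Fri (+2)  1898: Sat (+1)
  1899: Sun (+1)  1900: Mon (+1)  1901: Tue (+1)  1902: Wed (+1)  1903: Thu (+1) ✓
  1904: Fri (+1)  1905: Sun (+2)  1906: Mon (+1)  1907: Tue (+1)
Thursday years: 1818, 1824, 1829, 1835, 1846, 1852, 1857, 1863, 1874, 1880, 1885, 1891, 1903 — 13 in total.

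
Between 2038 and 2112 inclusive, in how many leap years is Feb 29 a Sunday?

Leap years in 2038–2112: 18 of them.
Feb 29 weekday advances by 5 (mod 7) from one leap year to the next four years later (or differs when a century non-leap intervenes).
Leap-day weekdays: 2040:Wed 2044:Mon 2048:Sat 2052:Thu 2056:Tue 2060:Sun✓ 2064:Fri 2068:Wed 2072:Mon 2076:Sat 2080:Thu 2084:Tue 2088:Sun✓ 2092:Fri 2096:Wed 2104:Fri 2108:Wed 2112:Mon
Sunday: 2060, 2088 → 2.

2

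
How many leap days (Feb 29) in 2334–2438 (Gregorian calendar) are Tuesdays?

Leap years in 2334–2438: 26 of them.
Feb 29 weekday advances by 5 (mod 7) from one leap year to the next four years later (or differs when a century non-leap intervenes).
Leap-day weekdays: 2336:Sat 2340:Thu 2344:Tue✓ 2348:Sun 2352:Fri 2356:Wed 2360:Mon 2364:Sat 2368:Thu 2372:Tue✓ 2376:Sun 2380:Fri 2384:Wed 2388:Mon 2392:Sat 2396:Thu 2400:Tue✓ 2404:Sun 2408:Fri 2412:Wed 2416:Mon 2420:Sat 2424:Thu 2428:Tue✓ 2432:Sun 2436:Fri
Tuesday: 2344, 2372, 2400, 2428 → 4.

4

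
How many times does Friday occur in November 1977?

November 1977 has 30 days and begins on Tuesday.
The first Friday is November 4.
Fridays fall on 4, 11, 18, 25 — that's 4.

4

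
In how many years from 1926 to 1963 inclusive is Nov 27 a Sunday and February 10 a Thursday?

Check each year's weekday for Nov 27 and February 10:
  1926: Sat/Wed  1927: Sun/Thu ✓  1928: Tue/Fri  1929: Wed/Sun  1930: Thu/Mon  1931: Fri/Tue  1932: Sun/Wed  1933: Mon/Fri  1934: Tue/Sat  1935: Wed/Sun  1936: Fri/Mon  1937: Sat/Wed  1938: Sun/Thu ✓  1939: Mon/Fri  …(10 more)…  1950: Mon/Fri  1951: Tue/Sat  1952: Thu/Sun  1953: Fri/Tue  1954: Sat/Wed  1955: Sun/Thu ✓  1956: Tue/Fri  1957: Wed/Sun  1958: Thu/Mon  1959: Fri/Tue  1960: Sun/Wed  1961: Mon/Fri  1962: Tue/Sat  1963: Wed/Sun
Both conditions hold in: 1927, 1938, 1949, 1955 — 4.

4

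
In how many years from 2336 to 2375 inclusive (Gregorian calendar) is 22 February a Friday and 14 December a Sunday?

1

Check each year's weekday for 22 February and 14 December:
  2336: Sat/Mon  2337: Mon/Tue  2338: Tue/Wed  2339: Wed/Thu  2340: Thu/Sat  2341: Sat/Sun  2342: Sun/Mon  2343: Mon/Tue  2344: Tue/Thu  2345: Thu/Fri  2346: Fri/Sat  2347: Sat/Sun  2348: Sun/Tue  2349: Tue/Wed  …(12 more)…  2362: Thu/Fri  2363: Fri/Sat  2364: Sat/Mon  2365: Mon/Tue  2366: Tue/Wed  2367: Wed/Thu  2368: Thu/Sat  2369: Sat/Sun  2370: Sun/Mon  2371: Mon/Tue  2372: Tue/Thu  2373: Thu/Fri  2374: Fri/Sat  2375: Sat/Sun
Both conditions hold in: 2352 — 1.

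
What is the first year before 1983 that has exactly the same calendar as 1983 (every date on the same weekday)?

Two years share a calendar iff Jan 1 falls on the same weekday and both are leap or both are common. 1983: Jan 1 is Saturday, common year.
1982: Jan 1 Friday, common
1981: Jan 1 Thursday, common
1980: Jan 1 Tuesday, leap
1979: Jan 1 Monday, common
1978: Jan 1 Sunday, common
1977: Jan 1 Saturday, common
1977 matches on both conditions.

1977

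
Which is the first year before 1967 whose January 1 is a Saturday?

Jan 1 advances by 2 weekdays after a leap year and by 1 after a common year.
1967: Jan 1 is Sunday.
1966: Saturday
1966 begins on a Saturday

1966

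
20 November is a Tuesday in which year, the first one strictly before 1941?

1934

From one year to the next, a fixed date's weekday advances by 1, or by 2 when a Feb 29 lies between the two dates.
1941: November 20 is Thursday.
1940: Wednesday (−1)
1939: Monday (−2)
1938: Sunday (−1)
1937: Saturday (−1)
1936: Friday (−1)
1935: Wednesday (−2)
1934: Tuesday (−1)
20 November falls on a Tuesday in 1934.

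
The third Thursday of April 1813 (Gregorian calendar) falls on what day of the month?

15

April 1, 1813 is a Thursday, so the first Thursday is the 1st.
The third Thursday is 1 + 14 = 15.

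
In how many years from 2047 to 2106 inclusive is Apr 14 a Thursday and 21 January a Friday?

7

Check each year's weekday for Apr 14 and 21 January:
  2047: Sun/Mon  2048: Tue/Tue  2049: Wed/Thu  2050: Thu/Fri ✓  2051: Fri/Sat  2052: Sun/Sun  2053: Mon/Tue  2054: Tue/Wed  2055: Wed/Thu  2056: Fri/Fri  2057: Sat/Sun  2058: Sun/Mon  2059: Mon/Tue  2060: Wed/Wed  …(32 more)…  2093: Tue/Wed  2094: Wed/Thu  2095: Thu/Fri ✓  2096: Sat/Sat  2097: Sun/Mon  2098: Mon/Tue  2099: Tue/Wed  2100: Wed/Thu  2101: Thu/Fri ✓  2102: Fri/Sat  2103: Sat/Sun  2104: Mon/Mon  2105: Tue/Wed  2106: Wed/Thu
Both conditions hold in: 2050, 2061, 2067, 2078, 2089, 2095, 2101 — 7.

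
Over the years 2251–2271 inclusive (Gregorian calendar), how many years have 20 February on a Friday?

Track 20 February's weekday year by year (advancing +1, or +2 across a Feb 29):
  2251: Thu  2252: Fri (+1) ✓  2253: Sun (+2)  2254: Mon (+1)  2255: Tue (+1)
  2256: Wed (+1)  2257: Fri (+2) ✓  2258: Sat (+1)  2259: Sun (+1)  2260: Mon (+1)
  2261: Wed (+2)  2262: Thu (+1)  2263: Fri (+1) ✓  2264: Sat (+1)  2265: Mon (+2)
  2266: Tue (+1)  2267: Wed (+1)  2268: Thu (+1)  2269: Sat (+2)  2270: Sun (+1)
  2271: Mon (+1)
Friday years: 2252, 2257, 2263 — 3 in total.

3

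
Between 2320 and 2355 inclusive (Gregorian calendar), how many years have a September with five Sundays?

9

September has 30 days; it has five Sundays when Sunday falls among the first (month-length − 28) days — i.e. when September 1 is one of Sunday/Saturday.
September 1 by year: 2320:Wed 2321:Thu 2322:Fri 2323:Sat✓ 2324:Mon 2325:Tue 2326:Wed 2327:Thu 2328:Sat✓ 2329:Sun✓ 2330:Mon 2331:Tue 2332:Thu 2333:Fri 2334:Sat✓ …(6 more)… 2341:Mon 2342:Tue 2343:Wed 2344:Fri 2345:Sat✓ 2346:Sun✓ 2347:Mon 2348:Wed 2349:Thu 2350:Fri 2351:Sat✓ 2352:Mon 2353:Tue 2354:Wed 2355:Thu
Years with five Sundays: 2323, 2328, 2329, 2334, 2335, 2340, 2345, 2346, 2351 → 9.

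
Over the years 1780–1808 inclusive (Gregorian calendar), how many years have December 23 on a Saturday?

Track December 23's weekday year by year (advancing +1, or +2 across a Feb 29):
  1780: Sat ✓  1781: Sun (+1)  1782: Mon (+1)  1783: Tue (+1)  1784: Thu (+2)
  1785: Fri (+1)  1786: Sat (+1) ✓  1787: Sun (+1)  1788: Tue (+2)  1789: Wed (+1)
  1790: Thu (+1)  1791: Fri (+1)  1792: Sun (+2)  1793: Mon (+1)  1794: Tue (+1)
  1795: Wed (+1)  1796: Fri (+2)  1797: Sat (+1) ✓  1798: Sun (+1)  1799: Mon (+1)
  1800: Tue (+1)  1801: Wed (+1)  1802: Thu (+1)  1803: Fri (+1)  1804: Sun (+2)
  1805: Mon (+1)  1806: Tue (+1)  1807: Wed (+1)  1808: Fri (+2)
Saturday years: 1780, 1786, 1797 — 3 in total.

3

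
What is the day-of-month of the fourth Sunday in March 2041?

24

March 1, 2041 is a Friday, so the first Sunday is the 3rd.
The fourth Sunday is 3 + 21 = 24.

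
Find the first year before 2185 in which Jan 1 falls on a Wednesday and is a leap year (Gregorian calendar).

Jan 1 advances by 2 weekdays after a leap year and by 1 after a common year.
2185: Jan 1 is Saturday.
2184: Thursday (leap)
2183: Wednesday
2182: Tuesday
2181: Monday
2180: Saturday (leap)
2179: Friday
2178: Thursday
2177: Wednesday
2176: Monday (leap)
2175: Sunday
2174: Saturday
2173: Friday
2172: Wednesday (leap)
2172 begins on a Wednesday and is a leap year.

2172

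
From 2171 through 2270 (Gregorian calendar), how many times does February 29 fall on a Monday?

4

Leap years in 2171–2270: 24 of them.
Feb 29 weekday advances by 5 (mod 7) from one leap year to the next four years later (or differs when a century non-leap intervenes).
Leap-day weekdays: 2172:Sat 2176:Thu 2180:Tue 2184:Sun 2188:Fri 2192:Wed 2196:Mon✓ 2204:Wed 2208:Mon✓ 2212:Sat 2216:Thu 2220:Tue 2224:Sun 2228:Fri 2232:Wed 2236:Mon✓ 2240:Sat 2244:Thu 2248:Tue 2252:Sun 2256:Fri 2260:Wed 2264:Mon✓ 2268:Sat
Monday: 2196, 2208, 2236, 2264 → 4.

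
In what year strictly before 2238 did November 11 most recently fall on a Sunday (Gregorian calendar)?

From one year to the next, a fixed date's weekday advances by 1, or by 2 when a Feb 29 lies between the two dates.
2238: November 11 is Sunday.
2237: Saturday (−1)
2236: Friday (−1)
2235: Wednesday (−2)
2234: Tuesday (−1)
2233: Monday (−1)
2232: Sunday (−1)
November 11 falls on a Sunday in 2232.

2232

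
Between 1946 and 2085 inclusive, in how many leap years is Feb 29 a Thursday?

5

Leap years in 1946–2085: 35 of them.
Feb 29 weekday advances by 5 (mod 7) from one leap year to the next four years later (or differs when a century non-leap intervenes).
Leap-day weekdays: 1948:Sun 1952:Fri 1956:Wed 1960:Mon 1964:Sat 1968:Thu✓ 1972:Tue 1976:Sun 1980:Fri 1984:Wed 1988:Mon 1992:Sat 1996:Thu✓ …(9 more)… 2036:Fri 2040:Wed 2044:Mon 2048:Sat 2052:Thu✓ 2056:Tue 2060:Sun 2064:Fri 2068:Wed 2072:Mon 2076:Sat 2080:Thu✓ 2084:Tue
Thursday: 1968, 1996, 2024, 2052, 2080 → 5.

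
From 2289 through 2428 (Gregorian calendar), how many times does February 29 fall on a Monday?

Leap years in 2289–2428: 34 of them.
Feb 29 weekday advances by 5 (mod 7) from one leap year to the next four years later (or differs when a century non-leap intervenes).
Leap-day weekdays: 2292:Mon✓ 2296:Sat 2304:Mon✓ 2308:Sat 2312:Thu 2316:Tue 2320:Sun 2324:Fri 2328:Wed 2332:Mon✓ 2336:Sat 2340:Thu 2344:Tue …(8 more)… 2380:Fri 2384:Wed 2388:Mon✓ 2392:Sat 2396:Thu 2400:Tue 2404:Sun 2408:Fri 2412:Wed 2416:Mon✓ 2420:Sat 2424:Thu 2428:Tue
Monday: 2292, 2304, 2332, 2360, 2388, 2416 → 6.

6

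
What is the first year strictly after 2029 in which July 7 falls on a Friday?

2034

From one year to the next, a fixed date's weekday advances by 1, or by 2 when a Feb 29 lies between the two dates.
2029: July 7 is Saturday.
2030: Sunday (+1)
2031: Monday (+1)
2032: Wednesday (+2)
2033: Thursday (+1)
2034: Friday (+1)
July 7 falls on a Friday in 2034.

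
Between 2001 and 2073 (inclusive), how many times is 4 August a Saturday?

11

Track 4 August's weekday year by year (advancing +1, or +2 across a Feb 29):
  2001: Sat ✓  2002: Sun (+1)  2003: Mon (+1)  2004: Wed (+2)  2005: Thu (+1)
  2006: Fri (+1)  2007: Sat (+1) ✓  2008: Mon (+2)  2009: Tue (+1)  2010: Wed (+1)
  2011: Thu (+1)  2012: Sat (+2) ✓  2013: Sun (+1)  2014: Mon (+1)  … (45 more years) …
  2060: Wed (+2)  2061: Thu (+1)  2062: Fri (+1)  2063: Sat (+1) ✓  2064: Mon (+2)
  2065: Tue (+1)  2066: Wed (+1)  2067: Thu (+1)  2068: Sat (+2) ✓  2069: Sun (+1)
  2070: Mon (+1)  2071: Tue (+1)  2072: Thu (+2)  2073: Fri (+1)
Saturday years: 2001, 2007, 2012, 2018, 2029, 2035, 2040, 2046, 2057, 2063, 2068 — 11 in total.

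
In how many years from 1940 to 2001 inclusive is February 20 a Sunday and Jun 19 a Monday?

Check each year's weekday for February 20 and Jun 19:
  1940: Tue/Wed  1941: Thu/Thu  1942: Fri/Fri  1943: Sat/Sat  1944: Sun/Mon ✓  1945: Tue/Tue  1946: Wed/Wed  1947: Thu/Thu  1948: Fri/Sat  1949: Sun/Sun  1950: Mon/Mon  1951: Tue/Tue  1952: Wed/Thu  1953: Fri/Fri  …(34 more)…  1988: Sat/Sun  1989: Mon/Mon  1990: Tue/Tue  1991: Wed/Wed  1992: Thu/Fri  1993: Sat/Sat  1994: Sun/Sun  1995: Mon/Mon  1996: Tue/Wed  1997: Thu/Thu  1998: Fri/Fri  1999: Sat/Sat  2000: Sun/Mon ✓  2001: Tue/Tue
Both conditions hold in: 1944, 1972, 2000 — 3.

3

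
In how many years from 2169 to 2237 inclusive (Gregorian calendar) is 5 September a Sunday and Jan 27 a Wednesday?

7

Check each year's weekday for 5 September and Jan 27:
  2169: Tue/Fri  2170: Wed/Sat  2171: Thu/Sun  2172: Sat/Mon  2173: Sun/Wed ✓  2174: Mon/Thu  2175: Tue/Fri  2176: Thu/Sat  2177: Fri/Mon  2178: Sat/Tue  2179: Sun/Wed ✓  2180: Tue/Thu  2181: Wed/Sat  2182: Thu/Sun  …(41 more)…  2224: Sun/Tue  2225: Mon/Thu  2226: Tue/Fri  2227: Wed/Sat  2228: Fri/Sun  2229: Sat/Tue  2230: Sun/Wed ✓  2231: Mon/Thu  2232: Wed/Fri  2233: Thu/Sun  2234: Fri/Mon  2235: Sat/Tue  2236: Mon/Wed  2237: Tue/Fri
Both conditions hold in: 2173, 2179, 2190, 2202, 2213, 2219, 2230 — 7.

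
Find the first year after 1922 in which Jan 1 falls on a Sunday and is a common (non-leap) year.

1933

Jan 1 advances by 2 weekdays after a leap year and by 1 after a common year.
1922: Jan 1 is Sunday.
1923: Monday
1924: Tuesday (leap)
1925: Thursday
1926: Friday
1927: Saturday
1928: Sunday (leap)
1929: Tuesday
1930: Wednesday
1931: Thursday
1932: Friday (leap)
1933: Sunday
1933 begins on a Sunday and is a common year.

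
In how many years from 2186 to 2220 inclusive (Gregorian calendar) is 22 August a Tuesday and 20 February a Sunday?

Check each year's weekday for 22 August and 20 February:
  2186: Tue/Mon  2187: Wed/Tue  2188: Fri/Wed  2189: Sat/Fri  2190: Sun/Sat  2191: Mon/Sun  2192: Wed/Mon  2193: Thu/Wed  2194: Fri/Thu  2195: Sat/Fri  2196: Mon/Sat  2197: Tue/Mon  2198: Wed/Tue  2199: Thu/Wed  …(7 more)…  2207: Sat/Fri  2208: Mon/Sat  2209: Tue/Mon  2210: Wed/Tue  2211: Thu/Wed  2212: Sat/Thu  2213: Sun/Sat  2214: Mon/Sun  2215: Tue/Mon  2216: Thu/Tue  2217: Fri/Thu  2218: Sat/Fri  2219: Sun/Sat  2220: Tue/Sun ✓
Both conditions hold in: 2220 — 1.

1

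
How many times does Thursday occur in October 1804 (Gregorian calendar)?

October 1804 has 31 days and begins on Monday.
The first Thursday is October 4.
Thursdays fall on 4, 11, 18, 25 — that's 4.

4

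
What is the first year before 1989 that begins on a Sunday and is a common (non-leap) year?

1978

Jan 1 advances by 2 weekdays after a leap year and by 1 after a common year.
1989: Jan 1 is Sunday.
1988: Friday (leap)
1987: Thursday
1986: Wednesday
1985: Tuesday
1984: Sunday (leap)
1983: Saturday
1982: Friday
1981: Thursday
1980: Tuesday (leap)
1979: Monday
1978: Sunday
1978 begins on a Sunday and is a common year.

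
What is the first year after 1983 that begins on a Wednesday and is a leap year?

1992

Jan 1 advances by 2 weekdays after a leap year and by 1 after a common year.
1983: Jan 1 is Saturday.
1984: Sunday (leap)
1985: Tuesday
1986: Wednesday
1987: Thursday
1988: Friday (leap)
1989: Sunday
1990: Monday
1991: Tuesday
1992: Wednesday (leap)
1992 begins on a Wednesday and is a leap year.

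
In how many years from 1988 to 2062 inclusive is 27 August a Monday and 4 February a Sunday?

Check each year's weekday for 27 August and 4 February:
  1988: Sat/Thu  1989: Sun/Sat  1990: Mon/Sun ✓  1991: Tue/Mon  1992: Thu/Tue  1993: Fri/Thu  1994: Sat/Fri  1995: Sun/Sat  1996: Tue/Sun  1997: Wed/Tue  1998: Thu/Wed  1999: Fri/Thu  2000: Sun/Fri  2001: Mon/Sun ✓  …(47 more)…  2049: Fri/Thu  2050: Sat/Fri  2051: Sun/Sat  2052: Tue/Sun  2053: Wed/Tue  2054: Thu/Wed  2055: Fri/Thu  2056: Sun/Fri  2057: Mon/Sun ✓  2058: Tue/Mon  2059: Wed/Tue  2060: Fri/Wed  2061: Sat/Fri  2062: Sun/Sat
Both conditions hold in: 1990, 2001, 2007, 2018, 2029, 2035, 2046, 2057 — 8.

8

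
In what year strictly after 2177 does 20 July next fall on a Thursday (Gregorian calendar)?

2180

From one year to the next, a fixed date's weekday advances by 1, or by 2 when a Feb 29 lies between the two dates.
2177: July 20 is Sunday.
2178: Monday (+1)
2179: Tuesday (+1)
2180: Thursday (+2)
20 July falls on a Thursday in 2180.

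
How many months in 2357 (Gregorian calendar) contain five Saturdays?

4

A month of length L has five Saturdays iff its first Saturday is on day ≤ L−28 (so day 1–3 in a 31-day month, 1–2 in a 30-day month, day 1 in a leap February).
Checking each month of 2357: Jan starts Tue (31d); Feb starts Fri (28d); Mar starts Fri (31d) ✓; Apr starts Mon (30d); May starts Wed (31d); Jun starts Sat (30d) ✓; Jul starts Mon (31d); Aug starts Thu (31d) ✓; Sep starts Sun (30d); Oct starts Tue (31d); Nov starts Fri (30d) ✓; Dec starts Sun (31d).
Five-Saturday months: March, June, August, November → 4.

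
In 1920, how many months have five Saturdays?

4

A month of length L has five Saturdays iff its first Saturday is on day ≤ L−28 (so day 1–3 in a 31-day month, 1–2 in a 30-day month, day 1 in a leap February).
Checking each month of 1920: Jan starts Thu (31d) ✓; Feb starts Sun (29d); Mar starts Mon (31d); Apr starts Thu (30d); May starts Sat (31d) ✓; Jun starts Tue (30d); Jul starts Thu (31d) ✓; Aug starts Sun (31d); Sep starts Wed (30d); Oct starts Fri (31d) ✓; Nov starts Mon (30d); Dec starts Wed (31d).
Five-Saturday months: January, May, July, October → 4.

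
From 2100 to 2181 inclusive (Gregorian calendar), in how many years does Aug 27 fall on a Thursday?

Track Aug 27's weekday year by year (advancing +1, or +2 across a Feb 29):
  2100: Fri  2101: Sat (+1)  2102: Sun (+1)  2103: Mon (+1)  2104: Wed (+2)
  2105: Thu (+1) ✓  2106: Fri (+1)  2107: Sat (+1)  2108: Mon (+2)  2109: Tue (+1)
  2110: Wed (+1)  2111: Thu (+1) ✓  2112: Sat (+2)  2113: Sun (+1)  … (54 more years) …
  2168: Sat (+2)  2169: Sun (+1)  2170: Mon (+1)  2171: Tue (+1)  2172: Thu (+2) ✓
  2173: Fri (+1)  2174: Sat (+1)  2175: Sun (+1)  2176: Tue (+2)  2177: Wed (+1)
  2178: Thu (+1) ✓  2179: Fri (+1)  2180: Sun (+2)  2181: Mon (+1)
Thursday years: 2105, 2111, 2116, 2122, 2133, 2139, 2144, 2150, 2161, 2167, 2172, 2178 — 12 in total.

12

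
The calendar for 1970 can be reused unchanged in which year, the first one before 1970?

Two years share a calendar iff Jan 1 falls on the same weekday and both are leap or both are common. 1970: Jan 1 is Thursday, common year.
1969: Jan 1 Wednesday, common
1968: Jan 1 Monday, leap
1967: Jan 1 Sunday, common
1966: Jan 1 Saturday, common
1965: Jan 1 Friday, common
1964: Jan 1 Wednesday, leap
1963: Jan 1 Tuesday, common
1962: Jan 1 Monday, common
1961: Jan 1 Sunday, common
1960: Jan 1 Friday, leap
1959: Jan 1 Thursday, common
1959 matches on both conditions.

1959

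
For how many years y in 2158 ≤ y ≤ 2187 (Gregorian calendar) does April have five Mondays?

9

April has 30 days; it has five Mondays when Monday falls among the first (month-length − 28) days — i.e. when April 1 is one of Monday/Sunday.
April 1 by year: 2158:Sat 2159:Sun✓ 2160:Tue 2161:Wed 2162:Thu 2163:Fri 2164:Sun✓ 2165:Mon✓ 2166:Tue 2167:Wed 2168:Fri 2169:Sat 2170:Sun✓ 2171:Mon✓ 2172:Wed 2173:Thu 2174:Fri 2175:Sat 2176:Mon✓ 2177:Tue 2178:Wed 2179:Thu 2180:Sat 2181:Sun✓ 2182:Mon✓ 2183:Tue 2184:Thu 2185:Fri 2186:Sat 2187:Sun✓
Years with five Mondays: 2159, 2164, 2165, 2170, 2171, 2176, 2181, 2182, 2187 → 9.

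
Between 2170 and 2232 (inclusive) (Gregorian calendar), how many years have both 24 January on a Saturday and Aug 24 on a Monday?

Check each year's weekday for 24 January and Aug 24:
  2170: Wed/Fri  2171: Thu/Sat  2172: Fri/Mon  2173: Sun/Tue  2174: Mon/Wed  2175: Tue/Thu  2176: Wed/Sat  2177: Fri/Sun  2178: Sat/Mon ✓  2179: Sun/Tue  2180: Mon/Thu  2181: Wed/Fri  2182: Thu/Sat  2183: Fri/Sun  …(35 more)…  2219: Sun/Tue  2220: Mon/Thu  2221: Wed/Fri  2222: Thu/Sat  2223: Fri/Sun  2224: Sat/Tue  2225: Mon/Wed  2226: Tue/Thu  2227: Wed/Fri  2228: Thu/Sun  2229: Sat/Mon ✓  2230: Sun/Tue  2231: Mon/Wed  2232: Tue/Fri
Both conditions hold in: 2178, 2189, 2195, 2201, 2207, 2218, 2229 — 7.

7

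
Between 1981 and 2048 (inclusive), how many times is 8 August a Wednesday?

Track 8 August's weekday year by year (advancing +1, or +2 across a Feb 29):
  1981: Sat  1982: Sun (+1)  1983: Mon (+1)  1984: Wed (+2) ✓  1985: Thu (+1)
  1986: Fri (+1)  1987: Sat (+1)  1988: Mon (+2)  1989: Tue (+1)  1990: Wed (+1) ✓
  1991: Thu (+1)  1992: Sat (+2)  1993: Sun (+1)  1994: Mon (+1)  … (40 more years) …
  2035: Wed (+1) ✓  2036: Fri (+2)  2037: Sat (+1)  2038: Sun (+1)  2039: Mon (+1)
  2040: Wed (+2) ✓  2041: Thu (+1)  2042: Fri (+1)  2043: Sat (+1)  2044: Mon (+2)
  2045: Tue (+1)  2046: Wed (+1) ✓  2047: Thu (+1)  2048: Sat (+2)
Wednesday years: 1984, 1990, 2001, 2007, 2012, 2018, 2029, 2035, 2040, 2046 — 10 in total.

10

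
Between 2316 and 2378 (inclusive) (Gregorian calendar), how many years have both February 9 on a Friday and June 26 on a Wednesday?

Check each year's weekday for February 9 and June 26:
  2316: Wed/Mon  2317: Fri/Tue  2318: Sat/Wed  2319: Sun/Thu  2320: Mon/Sat  2321: Wed/Sun  2322: Thu/Mon  2323: Fri/Tue  2324: Sat/Thu  2325: Mon/Fri  2326: Tue/Sat  2327: Wed/Sun  2328: Thu/Tue  2329: Sat/Wed  …(35 more)…  2365: Tue/Sat  2366: Wed/Sun  2367: Thu/Mon  2368: Fri/Wed ✓  2369: Sun/Thu  2370: Mon/Fri  2371: Tue/Sat  2372: Wed/Mon  2373: Fri/Tue  2374: Sat/Wed  2375: Sun/Thu  2376: Mon/Sat  2377: Wed/Sun  2378: Thu/Mon
Both conditions hold in: 2340, 2368 — 2.

2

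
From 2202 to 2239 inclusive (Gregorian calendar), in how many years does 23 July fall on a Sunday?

5

Track 23 July's weekday year by year (advancing +1, or +2 across a Feb 29):
  2202: Fri  2203: Sat (+1)  2204: Mon (+2)  2205: Tue (+1)  2206: Wed (+1)
  2207: Thu (+1)  2208: Sat (+2)  2209: Sun (+1) ✓  2210: Mon (+1)  2211: Tue (+1)
  2212: Thu (+2)  2213: Fri (+1)  2214: Sat (+1)  2215: Sun (+1) ✓  … (10 more years) …
  2226: Sun (+1) ✓  2227: Mon (+1)  2228: Wed (+2)  2229: Thu (+1)  2230: Fri (+1)
  2231: Sat (+1)  2232: Mon (+2)  2233: Tue (+1)  2234: Wed (+1)  2235: Thu (+1)
  2236: Sat (+2)  2237: Sun (+1) ✓  2238: Mon (+1)  2239: Tue (+1)
Sunday years: 2209, 2215, 2220, 2226, 2237 — 5 in total.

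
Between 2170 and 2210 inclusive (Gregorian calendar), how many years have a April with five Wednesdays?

12

April has 30 days; it has five Wednesdays when Wednesday falls among the first (month-length − 28) days — i.e. when April 1 is one of Wednesday/Tuesday.
April 1 by year: 2170:Sun 2171:Mon 2172:Wed✓ 2173:Thu 2174:Fri 2175:Sat 2176:Mon 2177:Tue✓ 2178:Wed✓ 2179:Thu 2180:Sat 2181:Sun 2182:Mon 2183:Tue✓ 2184:Thu …(11 more)… 2196:Fri 2197:Sat 2198:Sun 2199:Mon 2200:Tue✓ 2201:Wed✓ 2202:Thu 2203:Fri 2204:Sun 2205:Mon 2206:Tue✓ 2207:Wed✓ 2208:Fri 2209:Sat 2210:Sun
Years with five Wednesdays: 2172, 2177, 2178, 2183, 2188, 2189, 2194, 2195, 2200, 2201, 2206, 2207 → 12.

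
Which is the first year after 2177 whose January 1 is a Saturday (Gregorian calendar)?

Jan 1 advances by 2 weekdays after a leap year and by 1 after a common year.
2177: Jan 1 is Wednesday.
2178: Thursday
2179: Friday
2180: Saturday (leap)
2180 begins on a Saturday

2180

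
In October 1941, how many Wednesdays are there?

October 1941 has 31 days and begins on Wednesday.
The first Wednesday is October 1.
Wednesdays fall on 1, 8, 15, 22, 29 — that's 5.

5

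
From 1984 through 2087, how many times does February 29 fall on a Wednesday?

Leap years in 1984–2087: 26 of them.
Feb 29 weekday advances by 5 (mod 7) from one leap year to the next four years later (or differs when a century non-leap intervenes).
Leap-day weekdays: 1984:Wed✓ 1988:Mon 1992:Sat 1996:Thu 2000:Tue 2004:Sun 2008:Fri 2012:Wed✓ 2016:Mon 2020:Sat 2024:Thu 2028:Tue 2032:Sun 2036:Fri 2040:Wed✓ 2044:Mon 2048:Sat 2052:Thu 2056:Tue 2060:Sun 2064:Fri 2068:Wed✓ 2072:Mon 2076:Sat 2080:Thu 2084:Tue
Wednesday: 1984, 2012, 2040, 2068 → 4.

4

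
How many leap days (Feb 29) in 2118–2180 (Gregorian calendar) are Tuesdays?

Leap years in 2118–2180: 16 of them.
Feb 29 weekday advances by 5 (mod 7) from one leap year to the next four years later (or differs when a century non-leap intervenes).
Leap-day weekdays: 2120:Thu 2124:Tue✓ 2128:Sun 2132:Fri 2136:Wed 2140:Mon 2144:Sat 2148:Thu 2152:Tue✓ 2156:Sun 2160:Fri 2164:Wed 2168:Mon 2172:Sat 2176:Thu 2180:Tue✓
Tuesday: 2124, 2152, 2180 → 3.

3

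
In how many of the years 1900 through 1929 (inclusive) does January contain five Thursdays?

January has 31 days; it has five Thursdays when Thursday falls among the first (month-length − 28) days — i.e. when January 1 is one of Thursday/Wednesday/Tuesday.
January 1 by year: 1900:Mon 1901:Tue✓ 1902:Wed✓ 1903:Thu✓ 1904:Fri 1905:Sun 1906:Mon 1907:Tue✓ 1908:Wed✓ 1909:Fri 1910:Sat 1911:Sun 1912:Mon 1913:Wed✓ 1914:Thu✓ 1915:Fri 1916:Sat 1917:Mon 1918:Tue✓ 1919:Wed✓ 1920:Thu✓ 1921:Sat 1922:Sun 1923:Mon 1924:Tue✓ 1925:Thu✓ 1926:Fri 1927:Sat 1928:Sun 1929:Tue✓
Years with five Thursdays: 1901, 1902, 1903, 1907, 1908, 1913, 1914, 1918, 1919, 1920, 1924, 1925, 1929 → 13.

13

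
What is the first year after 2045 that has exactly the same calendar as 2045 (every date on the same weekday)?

2051

Two years share a calendar iff Jan 1 falls on the same weekday and both are leap or both are common. 2045: Jan 1 is Sunday, common year.
2046: Jan 1 Monday, common
2047: Jan 1 Tuesday, common
2048: Jan 1 Wednesday, leap
2049: Jan 1 Friday, common
2050: Jan 1 Saturday, common
2051: Jan 1 Sunday, common
2051 matches on both conditions.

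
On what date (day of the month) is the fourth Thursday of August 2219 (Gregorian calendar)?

26

August 1, 2219 is a Sunday, so the first Thursday is the 5th.
The fourth Thursday is 5 + 21 = 26.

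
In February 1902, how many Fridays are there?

February 1902 has 28 days and begins on Saturday.
The first Friday is February 7.
Fridays fall on 7, 14, 21, 28 — that's 4.

4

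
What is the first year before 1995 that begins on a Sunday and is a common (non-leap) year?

1989

Jan 1 advances by 2 weekdays after a leap year and by 1 after a common year.
1995: Jan 1 is Sunday.
1994: Saturday
1993: Friday
1992: Wednesday (leap)
1991: Tuesday
1990: Monday
1989: Sunday
1989 begins on a Sunday and is a common year.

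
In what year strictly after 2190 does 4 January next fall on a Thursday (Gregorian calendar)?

From one year to the next, a fixed date's weekday advances by 1, or by 2 when a Feb 29 lies between the two dates.
2190: January 4 is Monday.
2191: Tuesday (+1)
2192: Wednesday (+1)
2193: Friday (+2)
2194: Saturday (+1)
2195: Sunday (+1)
2196: Monday (+1)
2197: Wednesday (+2)
2198: Thursday (+1)
4 January falls on a Thursday in 2198.

2198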